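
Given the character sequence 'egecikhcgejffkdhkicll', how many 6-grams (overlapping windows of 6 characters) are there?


String 'egecikhcgejffkdhkicll' has length L = 21.
Number of overlapping n-grams = L - n + 1
Substituting: 21 - 6 + 1 = 16

16


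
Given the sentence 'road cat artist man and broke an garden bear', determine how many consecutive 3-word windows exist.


Word trigrams from [9] words:
  Trigram 1: (road cat artist)
  Trigram 2: (cat artist man)
  Trigram 3: (artist man and)
  Trigram 4: (man and broke)
  Trigram 5: (and broke an)
  Trigram 6: (broke an garden)
  Trigram 7: (an garden bear)
Total word trigrams: 9 - 2 = 7

7


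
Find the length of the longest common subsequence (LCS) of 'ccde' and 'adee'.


DP table for LCS of 'ccde' and 'adee':
       a  d  e  e
    0  0  0  0  0
  c 0  0  0  0  0
  c 0  0  0  0  0
  d 0  0  1  1  1
  e 0  0  1  2  2
LCS: 'de'
LCS length = 2

2


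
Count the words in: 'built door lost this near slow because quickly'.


Counting words by splitting on spaces:
  Word 1: 'built'
  Word 2: 'door'
  Word 3: 'lost'
  Word 4: 'this'
  Word 5: 'near'
  Word 6: 'slow'
  Word 7: 'because'
  Word 8: 'quickly'
Total words: 8

8


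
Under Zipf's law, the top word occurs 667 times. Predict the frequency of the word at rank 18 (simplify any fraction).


Zipf's law: freq(rank) = f1 / rank
f1 = 667, rank = 18
freq = 667 / 18
GCD(667, 18) = 1
Simplified: 667/18

667/18


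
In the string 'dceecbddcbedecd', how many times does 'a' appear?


Scanning 'dceecbddcbedecd' for 'a':
  No matches found.
Total occurrences of 'a': 0

0


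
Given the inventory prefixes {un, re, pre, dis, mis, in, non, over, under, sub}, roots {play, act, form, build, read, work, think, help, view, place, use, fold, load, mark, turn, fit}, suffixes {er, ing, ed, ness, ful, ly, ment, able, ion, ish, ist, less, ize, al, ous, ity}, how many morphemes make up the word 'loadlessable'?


Segmenting 'loadlessable' against the inventory:
  'load' -> root (morpheme 1)
  'less' -> suffix (morpheme 2)
  'able' -> suffix (morpheme 3)
Total morphemes: 3

3


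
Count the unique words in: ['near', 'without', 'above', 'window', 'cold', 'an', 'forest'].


Listing all tokens and tracking unique types:
  Token 1: 'near' -> NEW (unique so far: 1)
  Token 2: 'without' -> NEW (unique so far: 2)
  Token 3: 'above' -> NEW (unique so far: 3)
  Token 4: 'window' -> NEW (unique so far: 4)
  Token 5: 'cold' -> NEW (unique so far: 5)
  Token 6: 'an' -> NEW (unique so far: 6)
  Token 7: 'forest' -> NEW (unique so far: 7)
Unique types: ('above', 'an', 'cold', 'forest', 'near', 'window', 'without')
Vocabulary size: 7

7


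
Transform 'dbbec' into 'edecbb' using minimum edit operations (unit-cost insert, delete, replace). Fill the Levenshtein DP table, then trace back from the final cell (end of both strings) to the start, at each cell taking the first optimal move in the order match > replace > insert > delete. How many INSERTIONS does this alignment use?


Edit distance = 5. Backtracking from cell (5, 6) with preference match > replace > insert > delete,
then listing the resulting alignment 'dbbec' -> 'edecbb' left to right:
  Step 1: insert 'e' [insertion #1]
  Step 2: keep 'd'
  Step 3: replace b->e
  Step 4: replace b->c
  Step 5: replace e->b
  Step 6: replace c->b
Total insertions: 1

1


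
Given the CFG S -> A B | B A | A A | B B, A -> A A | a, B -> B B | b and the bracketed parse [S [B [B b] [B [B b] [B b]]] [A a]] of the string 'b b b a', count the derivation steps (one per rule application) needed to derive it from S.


Every bracketed nonterminal node [X ...] in the tree is produced by exactly one rule application.
Reading the tree off as a leftmost derivation:
  Step 1: S  =>  B A   (applied S -> B A)
  Step 2: B A  =>  B B A   (applied B -> B B)
  Step 3: B B A  =>  b B A   (applied B -> b)
  Step 4: b B A  =>  b B B A   (applied B -> B B)
  Step 5: b B B A  =>  b b B A   (applied B -> b)
  Step 6: b b B A  =>  b b b A   (applied B -> b)
  Step 7: b b b A  =>  b b b a   (applied A -> a)
Final yield: b b b a
Total rewrite steps: 7

7


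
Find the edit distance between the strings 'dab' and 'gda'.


Building DP table for s1='dab' (len 3) and s2='gda' (len 3):
       g  d  a
    0  1  2  3
  d 1  1  1  2
  a 2  2  2  1
  b 3  3  3  2
Edit distance = dp[3][3] = 2

2


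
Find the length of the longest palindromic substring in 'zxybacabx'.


Scanning 'zxybacabx' for palindromic substrings.
Substring at positions 3-7: 'bacab'.
Check: reverse('bacab') = 'bacab' -> palindrome confirmed.
Neighbouring characters ('y' / 'x') break symmetry, so it cannot extend further.
No longer palindromic substring exists; longest length = 5

5


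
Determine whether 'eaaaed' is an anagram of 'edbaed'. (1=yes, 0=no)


Sort characters of 'eaaaed': 'aaadee'
Sort characters of 'edbaed': 'abddee'
Sorted forms differ -> they are NOT anagrams
Result: 0

0


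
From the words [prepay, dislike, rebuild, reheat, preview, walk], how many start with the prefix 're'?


Checking each word for prefix 're':
  'prepay' -> no (count: 0)
  'dislike' -> no (count: 0)
  'rebuild' -> YES, starts with 're' (count: 1)
  'reheat' -> YES, starts with 're' (count: 2)
  'preview' -> no (count: 2)
  'walk' -> no (count: 2)
Total with prefix 're': 2

2


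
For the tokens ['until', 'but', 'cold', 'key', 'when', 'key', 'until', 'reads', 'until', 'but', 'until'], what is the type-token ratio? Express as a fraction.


Tokens: 11
Unique types: ('but', 'cold', 'key', 'reads', 'until', 'when') = 6
TTR = 6/11
Already in lowest terms.

6/11


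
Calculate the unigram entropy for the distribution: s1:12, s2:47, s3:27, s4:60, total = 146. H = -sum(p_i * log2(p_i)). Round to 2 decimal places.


Computing entropy H = -sum(p_i * log2(p_i)):
  s1: p = 12/146 = 0.0822, -p*log2(p) = 0.2963
  s2: p = 47/146 = 0.3219, -p*log2(p) = 0.5264
  s3: p = 27/146 = 0.1849, -p*log2(p) = 0.4503
  s4: p = 60/146 = 0.4110, -p*log2(p) = 0.5272
H = sum of terms = 1.8002
Rounded to 2 decimals: 1.80

1.80


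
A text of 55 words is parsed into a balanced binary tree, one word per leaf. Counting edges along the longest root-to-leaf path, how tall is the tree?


In a balanced binary tree with n leaves the deepest leaf is ceil(log2(n)) edges below the root.
log2(55) = 5.7814
ceil(5.7814) = 6
height (edges) = 6

6


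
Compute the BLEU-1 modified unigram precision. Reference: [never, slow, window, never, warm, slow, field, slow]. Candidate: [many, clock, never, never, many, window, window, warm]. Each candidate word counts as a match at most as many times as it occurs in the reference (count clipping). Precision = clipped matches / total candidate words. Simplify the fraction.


Reference word counts: {'field': 1, 'never': 2, 'slow': 3, 'warm': 1, 'window': 1}
Checking each candidate word (with clipping):
  'many' -> not in reference -> no match (matches: 0)
  'clock' -> not in reference -> no match (matches: 0)
  'never' -> in reference (ref count 2, used 1/2) -> match (matches: 1)
  'never' -> in reference (ref count 2, used 2/2) -> match (matches: 2)
  'many' -> not in reference -> no match (matches: 2)
  'window' -> in reference (ref count 1, used 1/1) -> match (matches: 3)
  'window' -> ref count 1 already used up (1/1) -> clipped, no match (matches: 3)
  'warm' -> in reference (ref count 1, used 1/1) -> match (matches: 4)
Clipped matches: 4, Candidate length: 8
Precision = 4/8 = 1/2

1/2


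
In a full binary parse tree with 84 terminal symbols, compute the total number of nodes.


Leaf nodes (terminals): 84
Internal nodes = n - 1 = 84 - 1 = 83
Total = leaves + internal = 84 + 83 = 167

167


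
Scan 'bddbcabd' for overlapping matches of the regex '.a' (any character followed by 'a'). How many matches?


Pattern: .a means any character followed by 'a'.
Scanning 'bddbcabd' position-by-position:
  Pos 0: window 'bd' -> no
  Pos 1: window 'dd' -> no
  Pos 2: window 'db' -> no
  Pos 3: window 'bc' -> no
  Pos 4: window 'ca' -> MATCH
  Pos 5: window 'ab' -> no
  Pos 6: window 'bd' -> no
  Pos 7: window 'd' -> no
Total matches: 1

1


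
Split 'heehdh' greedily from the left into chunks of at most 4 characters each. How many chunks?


'heehdh' has 6 characters.
Chunking with max size 4:
  Chunk 1: 'heeh' (positions 0-3)
  Chunk 2: 'dh' (positions 4-5)
Total chunks: ceil(6 / 4) = 2

2


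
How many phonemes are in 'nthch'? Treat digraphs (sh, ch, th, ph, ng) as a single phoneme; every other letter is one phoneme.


Parsing 'nthch' greedily, digraphs first:
  'n' -> consonant phoneme (phonemes so far: 1)
  'th' -> digraph (1 consonant phoneme) (phonemes so far: 2)
  'ch' -> digraph (1 consonant phoneme) (phonemes so far: 3)
Total phonemes: 3

3


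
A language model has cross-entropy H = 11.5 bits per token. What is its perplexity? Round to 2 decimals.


Perplexity formula: PP = 2^H
H = 11.5
PP = 2^11.5
Decompose: 2^11.5 = 2^11 * 2^0.5 = 2^11 * sqrt(2)
2^11 = 2048, sqrt(2) ~ 1.4142136
PP ~ 2048 * 1.4142136 = 2896.3094528
Rounded to 2 decimals: 2896.31

2896.31


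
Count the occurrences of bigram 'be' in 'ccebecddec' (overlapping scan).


Scanning 'ccebecddec' for bigram 'be':
  Position 0: 'cc' -> no
  Position 1: 'ce' -> no
  Position 2: 'eb' -> no
  Position 3: 'be' -> MATCH
  Position 4: 'ec' -> no
  Position 5: 'cd' -> no
  Position 6: 'dd' -> no
  Position 7: 'de' -> no
  Position 8: 'ec' -> no
Total matches: 1

1


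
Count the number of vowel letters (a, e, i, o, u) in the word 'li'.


Scanning each character of 'li':
  Position 1: 'l' -> consonant (running count: 0)
  Position 2: 'i' -> vowel (running count: 1)
Total vowels: 1

1


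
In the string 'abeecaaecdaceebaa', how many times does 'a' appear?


Scanning 'abeecaaecdaceebaa' for 'a':
  Position 0: 'a' -> MATCH (count: 1)
  Position 5: 'a' -> MATCH (count: 2)
  Position 6: 'a' -> MATCH (count: 3)
  Position 10: 'a' -> MATCH (count: 4)
  Position 15: 'a' -> MATCH (count: 5)
  Position 16: 'a' -> MATCH (count: 6)
Total occurrences of 'a': 6

6


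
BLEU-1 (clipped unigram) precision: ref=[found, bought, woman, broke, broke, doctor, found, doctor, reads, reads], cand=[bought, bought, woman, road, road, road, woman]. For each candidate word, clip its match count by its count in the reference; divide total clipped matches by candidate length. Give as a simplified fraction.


Reference word counts: {'bought': 1, 'broke': 2, 'doctor': 2, 'found': 2, 'reads': 2, 'woman': 1}
Checking each candidate word (with clipping):
  'bought' -> in reference (ref count 1, used 1/1) -> match (matches: 1)
  'bought' -> ref count 1 already used up (1/1) -> clipped, no match (matches: 1)
  'woman' -> in reference (ref count 1, used 1/1) -> match (matches: 2)
  'road' -> not in reference -> no match (matches: 2)
  'road' -> not in reference -> no match (matches: 2)
  'road' -> not in reference -> no match (matches: 2)
  'woman' -> ref count 1 already used up (1/1) -> clipped, no match (matches: 2)
Clipped matches: 2, Candidate length: 7
Precision = 2/7

2/7


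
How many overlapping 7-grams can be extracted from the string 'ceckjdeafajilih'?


String 'ceckjdeafajilih' has length L = 15.
Number of overlapping n-grams = L - n + 1
Substituting: 15 - 7 + 1 = 9

9


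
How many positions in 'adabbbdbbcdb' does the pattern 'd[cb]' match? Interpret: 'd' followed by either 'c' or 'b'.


Pattern: d[cb] means 'd' followed by either 'c' or 'b'.
Scanning 'adabbbdbbcdb' position-by-position:
  Pos 0: window 'ad' -> no
  Pos 1: window 'da' -> no
  Pos 2: window 'ab' -> no
  Pos 3: window 'bb' -> no
  Pos 4: window 'bb' -> no
  Pos 5: window 'bd' -> no
  Pos 6: window 'db' -> MATCH
  Pos 7: window 'bb' -> no
  Pos 8: window 'bc' -> no
  Pos 9: window 'cd' -> no
  Pos 10: window 'db' -> MATCH
  Pos 11: window 'b' -> no
Total matches: 2

2


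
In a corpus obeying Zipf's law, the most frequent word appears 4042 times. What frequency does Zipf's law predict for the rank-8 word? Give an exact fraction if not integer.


Zipf's law: freq(rank) = f1 / rank
f1 = 4042, rank = 8
freq = 4042 / 8
GCD(4042, 8) = 2
Simplified: 2021/4

2021/4


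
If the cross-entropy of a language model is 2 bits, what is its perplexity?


Perplexity formula: PP = 2^H
H = 2
PP = 2^2
Steps: 2^1 = 2, 2^2 = 4
PP = 4

4


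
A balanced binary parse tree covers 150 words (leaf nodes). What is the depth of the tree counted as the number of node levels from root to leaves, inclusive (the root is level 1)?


In a balanced binary tree with n leaves the deepest leaf is ceil(log2(n)) edges below the root,
so counting node levels inclusive of root and leaves gives ceil(log2(n)) + 1 levels.
log2(150) = 7.2288
ceil(7.2288) = 8
levels = 8 + 1 = 9

9


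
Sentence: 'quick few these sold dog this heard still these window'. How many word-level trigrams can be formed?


Word trigrams from [10] words:
  Trigram 1: (quick few these)
  Trigram 2: (few these sold)
  Trigram 3: (these sold dog)
  Trigram 4: (sold dog this)
  Trigram 5: (dog this heard)
  Trigram 6: (this heard still)
  Trigram 7: (heard still these)
  Trigram 8: (still these window)
Total word trigrams: 10 - 2 = 8

8


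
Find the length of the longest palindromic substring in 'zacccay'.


Scanning 'zacccay' for palindromic substrings.
Substring at positions 1-5: 'accca'.
Check: reverse('accca') = 'accca' -> palindrome confirmed.
Neighbouring characters ('z' / 'y') break symmetry, so it cannot extend further.
No longer palindromic substring exists; longest length = 5

5


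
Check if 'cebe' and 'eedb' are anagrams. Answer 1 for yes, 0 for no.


Sort characters of 'cebe': 'bcee'
Sort characters of 'eedb': 'bdee'
Sorted forms differ -> they are NOT anagrams
Result: 0

0


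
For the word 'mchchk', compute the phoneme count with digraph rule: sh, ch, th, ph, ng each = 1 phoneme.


Parsing 'mchchk' greedily, digraphs first:
  'm' -> consonant phoneme (phonemes so far: 1)
  'ch' -> digraph (1 consonant phoneme) (phonemes so far: 2)
  'ch' -> digraph (1 consonant phoneme) (phonemes so far: 3)
  'k' -> consonant phoneme (phonemes so far: 4)
Total phonemes: 4

4


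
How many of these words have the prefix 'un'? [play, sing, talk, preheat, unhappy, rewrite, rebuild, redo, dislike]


Checking each word for prefix 'un':
  'play' -> no (count: 0)
  'sing' -> no (count: 0)
  'talk' -> no (count: 0)
  'preheat' -> no (count: 0)
  'unhappy' -> YES, starts with 'un' (count: 1)
  'rewrite' -> no (count: 1)
  'rebuild' -> no (count: 1)
  'redo' -> no (count: 1)
  'dislike' -> no (count: 1)
Total with prefix 'un': 1

1


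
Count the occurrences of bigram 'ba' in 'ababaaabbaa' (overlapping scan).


Scanning 'ababaaabbaa' for bigram 'ba':
  Position 0: 'ab' -> no
  Position 1: 'ba' -> MATCH
  Position 2: 'ab' -> no
  Position 3: 'ba' -> MATCH
  Position 4: 'aa' -> no
  Position 5: 'aa' -> no
  Position 6: 'ab' -> no
  Position 7: 'bb' -> no
  Position 8: 'ba' -> MATCH
  Position 9: 'aa' -> no
Total matches: 3

3


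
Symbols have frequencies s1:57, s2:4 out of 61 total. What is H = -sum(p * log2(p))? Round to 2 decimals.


Computing entropy H = -sum(p_i * log2(p_i)):
  s1: p = 57/61 = 0.9344, -p*log2(p) = 0.0914
  s2: p = 4/61 = 0.0656, -p*log2(p) = 0.2578
H = sum of terms = 0.3492
Rounded to 2 decimals: 0.35

0.35


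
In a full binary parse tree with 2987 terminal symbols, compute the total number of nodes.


Leaf nodes (terminals): 2987
Internal nodes = n - 1 = 2987 - 1 = 2986
Total = leaves + internal = 2987 + 2986 = 5973

5973


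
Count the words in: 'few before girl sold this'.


Counting words by splitting on spaces:
  Word 1: 'few'
  Word 2: 'before'
  Word 3: 'girl'
  Word 4: 'sold'
  Word 5: 'this'
Total words: 5

5


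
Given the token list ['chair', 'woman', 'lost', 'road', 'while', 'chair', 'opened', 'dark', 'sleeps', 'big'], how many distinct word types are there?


Listing all tokens and tracking unique types:
  Token 1: 'chair' -> NEW (unique so far: 1)
  Token 2: 'woman' -> NEW (unique so far: 2)
  Token 3: 'lost' -> NEW (unique so far: 3)
  Token 4: 'road' -> NEW (unique so far: 4)
  Token 5: 'while' -> NEW (unique so far: 5)
  Token 6: 'chair' -> duplicate (unique so far: 5)
  Token 7: 'opened' -> NEW (unique so far: 6)
  Token 8: 'dark' -> NEW (unique so far: 7)
  Token 9: 'sleeps' -> NEW (unique so far: 8)
  Token 10: 'big' -> NEW (unique so far: 9)
Unique types: ('big', 'chair', 'dark', 'lost', 'opened', 'road', 'sleeps', 'while', 'woman')
Vocabulary size: 9

9


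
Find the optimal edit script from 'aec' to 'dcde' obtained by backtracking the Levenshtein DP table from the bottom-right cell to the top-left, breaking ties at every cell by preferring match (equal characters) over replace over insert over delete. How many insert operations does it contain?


Edit distance = 4. Backtracking from cell (3, 4) with preference match > replace > insert > delete,
then listing the resulting alignment 'aec' -> 'dcde' left to right:
  Step 1: insert 'd' [insertion #1]
  Step 2: replace a->c
  Step 3: replace e->d
  Step 4: replace c->e
Total insertions: 1

1


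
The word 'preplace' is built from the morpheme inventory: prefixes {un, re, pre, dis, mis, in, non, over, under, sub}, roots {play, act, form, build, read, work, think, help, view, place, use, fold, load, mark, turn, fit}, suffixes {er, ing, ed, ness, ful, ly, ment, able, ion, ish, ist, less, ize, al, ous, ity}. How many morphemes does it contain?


Segmenting 'preplace' against the inventory:
  'pre' -> prefix (morpheme 1)
  'place' -> root (morpheme 2)
Total morphemes: 2

2


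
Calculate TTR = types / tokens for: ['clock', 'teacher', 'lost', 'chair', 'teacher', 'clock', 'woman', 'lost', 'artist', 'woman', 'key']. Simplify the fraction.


Tokens: 11
Unique types: ('artist', 'chair', 'clock', 'key', 'lost', 'teacher', 'woman') = 7
TTR = 7/11
Already in lowest terms.

7/11


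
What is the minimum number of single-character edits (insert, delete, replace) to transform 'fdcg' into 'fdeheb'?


Building DP table for s1='fdcg' (len 4) and s2='fdeheb' (len 6):
       f  d  e  h  e  b
    0  1  2  3  4  5  6
  f 1  0  1  2  3  4  5
  d 2  1  0  1  2  3  4
  c 3  2  1  1  2  3  4
  g 4  3  2  2  2  3  4
Edit distance = dp[4][6] = 4

4


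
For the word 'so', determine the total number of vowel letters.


Scanning each character of 'so':
  Position 1: 's' -> consonant (running count: 0)
  Position 2: 'o' -> vowel (running count: 1)
Total vowels: 1

1


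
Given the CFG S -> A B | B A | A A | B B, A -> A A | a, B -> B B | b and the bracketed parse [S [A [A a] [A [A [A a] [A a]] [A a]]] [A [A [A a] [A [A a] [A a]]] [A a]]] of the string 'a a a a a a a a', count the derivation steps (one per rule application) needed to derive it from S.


Every bracketed nonterminal node [X ...] in the tree is produced by exactly one rule application.
Reading the tree off as a leftmost derivation:
  Step 1: S  =>  A A   (applied S -> A A)
  Step 2: A A  =>  A A A   (applied A -> A A)
  Step 3: A A A  =>  a A A   (applied A -> a)
  Step 4: a A A  =>  a A A A   (applied A -> A A)
  Step 5: a A A A  =>  a A A A A   (applied A -> A A)
  Step 6: a A A A A  =>  a a A A A   (applied A -> a)
  Step 7: a a A A A  =>  a a a A A   (applied A -> a)
  Step 8: a a a A A  =>  a a a a A   (applied A -> a)
  Step 9: a a a a A  =>  a a a a A A   (applied A -> A A)
  Step 10: a a a a A A  =>  a a a a A A A   (applied A -> A A)
  Step 11: a a a a A A A  =>  a a a a a A A   (applied A -> a)
  Step 12: a a a a a A A  =>  a a a a a A A A   (applied A -> A A)
  Step 13: a a a a a A A A  =>  a a a a a a A A   (applied A -> a)
  Step 14: a a a a a a A A  =>  a a a a a a a A   (applied A -> a)
  Step 15: a a a a a a a A  =>  a a a a a a a a   (applied A -> a)
Final yield: a a a a a a a a
Total rewrite steps: 15

15


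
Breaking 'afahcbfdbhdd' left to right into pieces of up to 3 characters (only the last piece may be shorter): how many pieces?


'afahcbfdbhdd' has 12 characters.
Chunking with max size 3:
  Chunk 1: 'afa' (positions 0-2)
  Chunk 2: 'hcb' (positions 3-5)
  Chunk 3: 'fdb' (positions 6-8)
  Chunk 4: 'hdd' (positions 9-11)
Total chunks: ceil(12 / 3) = 4

4


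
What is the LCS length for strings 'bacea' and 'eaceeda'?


DP table for LCS of 'bacea' and 'eaceeda':
       e  a  c  e  e  d  a
    0  0  0  0  0  0  0  0
  b 0  0  0  0  0  0  0  0
  a 0  0  1  1  1  1  1  1
  c 0  0  1  2  2  2  2  2
  e 0  1  1  2  3  3  3  3
  a 0  1  2  2  3  3  3  4
LCS: 'acea'
LCS length = 4

4


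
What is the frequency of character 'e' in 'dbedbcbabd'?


Scanning 'dbedbcbabd' for 'e':
  Position 2: 'e' -> MATCH (count: 1)
Total occurrences of 'e': 1

1


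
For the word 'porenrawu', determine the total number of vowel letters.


Scanning each character of 'porenrawu':
  Position 1: 'p' -> consonant (running count: 0)
  Position 2: 'o' -> vowel (running count: 1)
  Position 3: 'r' -> consonant (running count: 1)
  Position 4: 'e' -> vowel (running count: 2)
  Position 5: 'n' -> consonant (running count: 2)
  Position 6: 'r' -> consonant (running count: 2)
  Position 7: 'a' -> vowel (running count: 3)
  Position 8: 'w' -> consonant (running count: 3)
  Position 9: 'u' -> vowel (running count: 4)
Total vowels: 4

4


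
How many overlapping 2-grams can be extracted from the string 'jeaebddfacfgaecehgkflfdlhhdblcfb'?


String 'jeaebddfacfgaecehgkflfdlhhdblcfb' has length L = 32.
Number of overlapping n-grams = L - n + 1
Substituting: 32 - 2 + 1 = 31

31


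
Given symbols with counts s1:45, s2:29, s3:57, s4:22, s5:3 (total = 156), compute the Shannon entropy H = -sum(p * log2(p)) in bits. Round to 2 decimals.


Computing entropy H = -sum(p_i * log2(p_i)):
  s1: p = 45/156 = 0.2885, -p*log2(p) = 0.5174
  s2: p = 29/156 = 0.1859, -p*log2(p) = 0.4513
  s3: p = 57/156 = 0.3654, -p*log2(p) = 0.5307
  s4: p = 22/156 = 0.1410, -p*log2(p) = 0.3985
  s5: p = 3/156 = 0.0192, -p*log2(p) = 0.1096
H = sum of terms = 2.0075
Rounded to 2 decimals: 2.01

2.01


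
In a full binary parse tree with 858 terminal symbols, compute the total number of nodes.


Leaf nodes (terminals): 858
Internal nodes = n - 1 = 858 - 1 = 857
Total = leaves + internal = 858 + 857 = 1715

1715


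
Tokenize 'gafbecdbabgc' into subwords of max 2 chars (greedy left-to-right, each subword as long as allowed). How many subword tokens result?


'gafbecdbabgc' has 12 characters.
Chunking with max size 2:
  Chunk 1: 'ga' (positions 0-1)
  Chunk 2: 'fb' (positions 2-3)
  Chunk 3: 'ec' (positions 4-5)
  Chunk 4: 'db' (positions 6-7)
  Chunk 5: 'ab' (positions 8-9)
  Chunk 6: 'gc' (positions 10-11)
Total chunks: ceil(12 / 2) = 6

6


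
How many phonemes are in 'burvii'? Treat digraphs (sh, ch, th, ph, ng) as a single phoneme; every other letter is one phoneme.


Parsing 'burvii' greedily, digraphs first:
  'b' -> consonant phoneme (phonemes so far: 1)
  'u' -> vowel phoneme (phonemes so far: 2)
  'r' -> consonant phoneme (phonemes so far: 3)
  'v' -> consonant phoneme (phonemes so far: 4)
  'i' -> vowel phoneme (phonemes so far: 5)
  'i' -> vowel phoneme (phonemes so far: 6)
Total phonemes: 6

6


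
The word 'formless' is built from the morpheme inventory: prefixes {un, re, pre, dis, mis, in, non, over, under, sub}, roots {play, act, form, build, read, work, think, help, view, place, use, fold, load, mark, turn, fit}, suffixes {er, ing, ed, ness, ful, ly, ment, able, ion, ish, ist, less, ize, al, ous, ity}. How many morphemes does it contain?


Segmenting 'formless' against the inventory:
  'form' -> root (morpheme 1)
  'less' -> suffix (morpheme 2)
Total morphemes: 2

2


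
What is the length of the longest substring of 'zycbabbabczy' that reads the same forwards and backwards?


Scanning 'zycbabbabczy' for palindromic substrings.
Substring at positions 2-9: 'cbabbabc'.
Check: reverse('cbabbabc') = 'cbabbabc' -> palindrome confirmed.
Neighbouring characters ('y' / 'z') break symmetry, so it cannot extend further.
No longer palindromic substring exists; longest length = 8

8


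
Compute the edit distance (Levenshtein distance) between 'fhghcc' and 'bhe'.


Building DP table for s1='fhghcc' (len 6) and s2='bhe' (len 3):
       b  h  e
    0  1  2  3
  f 1  1  2  3
  h 2  2  1  2
  g 3  3  2  2
  h 4  4  3  3
  c 5  5  4  4
  c 6  6  5  5
Edit distance = dp[6][3] = 5

5


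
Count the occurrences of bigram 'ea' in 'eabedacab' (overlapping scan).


Scanning 'eabedacab' for bigram 'ea':
  Position 0: 'ea' -> MATCH
  Position 1: 'ab' -> no
  Position 2: 'be' -> no
  Position 3: 'ed' -> no
  Position 4: 'da' -> no
  Position 5: 'ac' -> no
  Position 6: 'ca' -> no
  Position 7: 'ab' -> no
Total matches: 1

1


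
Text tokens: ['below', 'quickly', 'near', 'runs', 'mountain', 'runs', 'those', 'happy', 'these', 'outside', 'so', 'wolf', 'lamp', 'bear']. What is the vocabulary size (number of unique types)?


Listing all tokens and tracking unique types:
  Token 1: 'below' -> NEW (unique so far: 1)
  Token 2: 'quickly' -> NEW (unique so far: 2)
  Token 3: 'near' -> NEW (unique so far: 3)
  Token 4: 'runs' -> NEW (unique so far: 4)
  Token 5: 'mountain' -> NEW (unique so far: 5)
  Token 6: 'runs' -> duplicate (unique so far: 5)
  Token 7: 'those' -> NEW (unique so far: 6)
  Token 8: 'happy' -> NEW (unique so far: 7)
  Token 9: 'these' -> NEW (unique so far: 8)
  Token 10: 'outside' -> NEW (unique so far: 9)
  Token 11: 'so' -> NEW (unique so far: 10)
  Token 12: 'wolf' -> NEW (unique so far: 11)
  Token 13: 'lamp' -> NEW (unique so far: 12)
  Token 14: 'bear' -> NEW (unique so far: 13)
Unique types: ('bear', 'below', 'happy', 'lamp', 'mountain', 'near', 'outside', 'quickly', 'runs', 'so', 'these', 'those', 'wolf')
Vocabulary size: 13

13


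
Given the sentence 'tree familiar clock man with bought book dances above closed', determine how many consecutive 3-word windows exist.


Word trigrams from [10] words:
  Trigram 1: (tree familiar clock)
  Trigram 2: (familiar clock man)
  Trigram 3: (clock man with)
  Trigram 4: (man with bought)
  Trigram 5: (with bought book)
  Trigram 6: (bought book dances)
  Trigram 7: (book dances above)
  Trigram 8: (dances above closed)
Total word trigrams: 10 - 2 = 8

8


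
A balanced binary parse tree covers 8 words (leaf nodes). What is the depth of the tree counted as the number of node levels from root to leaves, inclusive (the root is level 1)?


In a balanced binary tree with n leaves the deepest leaf is ceil(log2(n)) edges below the root,
so counting node levels inclusive of root and leaves gives ceil(log2(n)) + 1 levels.
log2(8) = 3.0000
ceil(3.0000) = 3
levels = 3 + 1 = 4

4


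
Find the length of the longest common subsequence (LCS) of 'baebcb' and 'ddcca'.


DP table for LCS of 'baebcb' and 'ddcca':
       d  d  c  c  a
    0  0  0  0  0  0
  b 0  0  0  0  0  0
  a 0  0  0  0  0  1
  e 0  0  0  0  0  1
  b 0  0  0  0  0  1
  c 0  0  0  1  1  1
  b 0  0  0  1  1  1
LCS: 'a'
LCS length = 1

1


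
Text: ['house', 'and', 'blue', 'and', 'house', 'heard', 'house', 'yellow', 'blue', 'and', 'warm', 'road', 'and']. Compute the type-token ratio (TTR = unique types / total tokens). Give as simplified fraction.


Tokens: 13
Unique types: ('and', 'blue', 'heard', 'house', 'road', 'warm', 'yellow') = 7
TTR = 7/13
Already in lowest terms.

7/13


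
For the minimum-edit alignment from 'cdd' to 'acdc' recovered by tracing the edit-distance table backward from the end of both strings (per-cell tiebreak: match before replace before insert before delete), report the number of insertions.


Edit distance = 2. Backtracking from cell (3, 4) with preference match > replace > insert > delete,
then listing the resulting alignment 'cdd' -> 'acdc' left to right:
  Step 1: insert 'a' [insertion #1]
  Step 2: keep 'c'
  Step 3: keep 'd'
  Step 4: replace d->c
Total insertions: 1

1


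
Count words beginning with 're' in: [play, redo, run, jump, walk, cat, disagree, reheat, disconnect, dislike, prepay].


Checking each word for prefix 're':
  'play' -> no (count: 0)
  'redo' -> YES, starts with 're' (count: 1)
  'run' -> no (count: 1)
  'jump' -> no (count: 1)
  'walk' -> no (count: 1)
  'cat' -> no (count: 1)
  'disagree' -> no (count: 1)
  'reheat' -> YES, starts with 're' (count: 2)
  'disconnect' -> no (count: 2)
  'dislike' -> no (count: 2)
  'prepay' -> no (count: 2)
Total with prefix 're': 2

2


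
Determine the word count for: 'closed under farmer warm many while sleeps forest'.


Counting words by splitting on spaces:
  Word 1: 'closed'
  Word 2: 'under'
  Word 3: 'farmer'
  Word 4: 'warm'
  Word 5: 'many'
  Word 6: 'while'
  Word 7: 'sleeps'
  Word 8: 'forest'
Total words: 8

8


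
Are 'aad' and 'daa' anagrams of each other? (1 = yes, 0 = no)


Sort characters of 'aad': 'aad'
Sort characters of 'daa': 'aad'
Sorted forms match -> they ARE anagrams
Result: 1

1


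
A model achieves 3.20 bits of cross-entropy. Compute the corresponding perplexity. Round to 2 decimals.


Perplexity formula: PP = 2^H
H = 3.20
PP = 2^3.20
Decompose: 2^3.20 = 2^3 * 2^0.20
2^3 = 8, 2^0.20 ~ 1.1486984
PP ~ 8 * 1.1486984 = 9.1895872
Rounded to 2 decimals: 9.19

9.19


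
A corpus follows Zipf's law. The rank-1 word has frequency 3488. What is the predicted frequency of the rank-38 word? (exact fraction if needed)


Zipf's law: freq(rank) = f1 / rank
f1 = 3488, rank = 38
freq = 3488 / 38
GCD(3488, 38) = 2
Simplified: 1744/19

1744/19


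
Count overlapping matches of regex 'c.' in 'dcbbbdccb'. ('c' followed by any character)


Pattern: c. means 'c' followed by any character.
Scanning 'dcbbbdccb' position-by-position:
  Pos 0: window 'dc' -> no
  Pos 1: window 'cb' -> MATCH
  Pos 2: window 'bb' -> no
  Pos 3: window 'bb' -> no
  Pos 4: window 'bd' -> no
  Pos 5: window 'dc' -> no
  Pos 6: window 'cc' -> MATCH
  Pos 7: window 'cb' -> MATCH
  Pos 8: window 'b' -> no
Total matches: 3

3


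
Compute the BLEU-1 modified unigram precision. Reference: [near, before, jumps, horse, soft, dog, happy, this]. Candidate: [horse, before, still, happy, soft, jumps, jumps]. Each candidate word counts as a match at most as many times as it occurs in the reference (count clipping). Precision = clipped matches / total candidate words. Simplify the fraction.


Reference word counts: {'before': 1, 'dog': 1, 'happy': 1, 'horse': 1, 'jumps': 1, 'near': 1, 'soft': 1, 'this': 1}
Checking each candidate word (with clipping):
  'horse' -> in reference (ref count 1, used 1/1) -> match (matches: 1)
  'before' -> in reference (ref count 1, used 1/1) -> match (matches: 2)
  'still' -> not in reference -> no match (matches: 2)
  'happy' -> in reference (ref count 1, used 1/1) -> match (matches: 3)
  'soft' -> in reference (ref count 1, used 1/1) -> match (matches: 4)
  'jumps' -> in reference (ref count 1, used 1/1) -> match (matches: 5)
  'jumps' -> ref count 1 already used up (1/1) -> clipped, no match (matches: 5)
Clipped matches: 5, Candidate length: 7
Precision = 5/7

5/7


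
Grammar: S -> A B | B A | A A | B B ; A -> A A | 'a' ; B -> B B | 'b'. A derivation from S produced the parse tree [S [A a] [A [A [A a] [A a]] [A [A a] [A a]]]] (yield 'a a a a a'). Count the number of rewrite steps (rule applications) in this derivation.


Every bracketed nonterminal node [X ...] in the tree is produced by exactly one rule application.
Reading the tree off as a leftmost derivation:
  Step 1: S  =>  A A   (applied S -> A A)
  Step 2: A A  =>  a A   (applied A -> a)
  Step 3: a A  =>  a A A   (applied A -> A A)
  Step 4: a A A  =>  a A A A   (applied A -> A A)
  Step 5: a A A A  =>  a a A A   (applied A -> a)
  Step 6: a a A A  =>  a a a A   (applied A -> a)
  Step 7: a a a A  =>  a a a A A   (applied A -> A A)
  Step 8: a a a A A  =>  a a a a A   (applied A -> a)
  Step 9: a a a a A  =>  a a a a a   (applied A -> a)
Final yield: a a a a a
Total rewrite steps: 9

9


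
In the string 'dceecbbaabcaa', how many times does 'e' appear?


Scanning 'dceecbbaabcaa' for 'e':
  Position 2: 'e' -> MATCH (count: 1)
  Position 3: 'e' -> MATCH (count: 2)
Total occurrences of 'e': 2

2


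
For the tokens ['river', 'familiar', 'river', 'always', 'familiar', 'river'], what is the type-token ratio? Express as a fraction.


Tokens: 6
Unique types: ('always', 'familiar', 'river') = 3
TTR = 3/6
Simplify: divide both by 3 -> 1/2
TTR = 1/2

1/2


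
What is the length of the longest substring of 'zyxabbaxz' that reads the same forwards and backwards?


Scanning 'zyxabbaxz' for palindromic substrings.
Substring at positions 2-7: 'xabbax'.
Check: reverse('xabbax') = 'xabbax' -> palindrome confirmed.
Neighbouring characters ('y' / 'z') break symmetry, so it cannot extend further.
No longer palindromic substring exists; longest length = 6

6


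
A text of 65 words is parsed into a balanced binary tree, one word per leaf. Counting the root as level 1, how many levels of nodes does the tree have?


In a balanced binary tree with n leaves the deepest leaf is ceil(log2(n)) edges below the root,
so counting node levels inclusive of root and leaves gives ceil(log2(n)) + 1 levels.
log2(65) = 6.0224
ceil(6.0224) = 7
levels = 7 + 1 = 8

8


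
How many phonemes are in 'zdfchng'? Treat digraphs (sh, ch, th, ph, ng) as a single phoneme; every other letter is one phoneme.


Parsing 'zdfchng' greedily, digraphs first:
  'z' -> consonant phoneme (phonemes so far: 1)
  'd' -> consonant phoneme (phonemes so far: 2)
  'f' -> consonant phoneme (phonemes so far: 3)
  'ch' -> digraph (1 consonant phoneme) (phonemes so far: 4)
  'ng' -> digraph (1 consonant phoneme) (phonemes so far: 5)
Total phonemes: 5

5


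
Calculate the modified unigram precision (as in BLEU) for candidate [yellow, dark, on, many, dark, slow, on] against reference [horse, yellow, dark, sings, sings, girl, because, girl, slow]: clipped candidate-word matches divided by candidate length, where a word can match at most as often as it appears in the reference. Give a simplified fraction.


Reference word counts: {'because': 1, 'dark': 1, 'girl': 2, 'horse': 1, 'sings': 2, 'slow': 1, 'yellow': 1}
Checking each candidate word (with clipping):
  'yellow' -> in reference (ref count 1, used 1/1) -> match (matches: 1)
  'dark' -> in reference (ref count 1, used 1/1) -> match (matches: 2)
  'on' -> not in reference -> no match (matches: 2)
  'many' -> not in reference -> no match (matches: 2)
  'dark' -> ref count 1 already used up (1/1) -> clipped, no match (matches: 2)
  'slow' -> in reference (ref count 1, used 1/1) -> match (matches: 3)
  'on' -> not in reference -> no match (matches: 3)
Clipped matches: 3, Candidate length: 7
Precision = 3/7

3/7


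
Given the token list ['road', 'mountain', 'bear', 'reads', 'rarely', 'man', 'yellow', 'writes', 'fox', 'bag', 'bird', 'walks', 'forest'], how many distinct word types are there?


Listing all tokens and tracking unique types:
  Token 1: 'road' -> NEW (unique so far: 1)
  Token 2: 'mountain' -> NEW (unique so far: 2)
  Token 3: 'bear' -> NEW (unique so far: 3)
  Token 4: 'reads' -> NEW (unique so far: 4)
  Token 5: 'rarely' -> NEW (unique so far: 5)
  Token 6: 'man' -> NEW (unique so far: 6)
  Token 7: 'yellow' -> NEW (unique so far: 7)
  Token 8: 'writes' -> NEW (unique so far: 8)
  Token 9: 'fox' -> NEW (unique so far: 9)
  Token 10: 'bag' -> NEW (unique so far: 10)
  Token 11: 'bird' -> NEW (unique so far: 11)
  Token 12: 'walks' -> NEW (unique so far: 12)
  Token 13: 'forest' -> NEW (unique so far: 13)
Unique types: ('bag', 'bear', 'bird', 'forest', 'fox', 'man', 'mountain', 'rarely', 'reads', 'road', 'walks', 'writes', 'yellow')
Vocabulary size: 13

13


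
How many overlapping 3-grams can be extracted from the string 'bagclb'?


String 'bagclb' has length L = 6.
Number of overlapping n-grams = L - n + 1
Substituting: 6 - 3 + 1 = 4

4


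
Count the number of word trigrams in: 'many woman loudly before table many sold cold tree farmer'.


Word trigrams from [10] words:
  Trigram 1: (many woman loudly)
  Trigram 2: (woman loudly before)
  Trigram 3: (loudly before table)
  Trigram 4: (before table many)
  Trigram 5: (table many sold)
  Trigram 6: (many sold cold)
  Trigram 7: (sold cold tree)
  Trigram 8: (cold tree farmer)
Total word trigrams: 10 - 2 = 8

8


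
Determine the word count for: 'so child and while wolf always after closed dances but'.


Counting words by splitting on spaces:
  Word 1: 'so'
  Word 2: 'child'
  Word 3: 'and'
  Word 4: 'while'
  Word 5: 'wolf'
  Word 6: 'always'
  Word 7: 'after'
  Word 8: 'closed'
  Word 9: 'dances'
  Word 10: 'but'
Total words: 10

10


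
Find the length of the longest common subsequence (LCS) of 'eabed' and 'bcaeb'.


DP table for LCS of 'eabed' and 'bcaeb':
       b  c  a  e  b
    0  0  0  0  0  0
  e 0  0  0  0  1  1
  a 0  0  0  1  1  1
  b 0  1  1  1  1  2
  e 0  1  1  1  2  2
  d 0  1  1  1  2  2
LCS: 'eb'
LCS length = 2

2


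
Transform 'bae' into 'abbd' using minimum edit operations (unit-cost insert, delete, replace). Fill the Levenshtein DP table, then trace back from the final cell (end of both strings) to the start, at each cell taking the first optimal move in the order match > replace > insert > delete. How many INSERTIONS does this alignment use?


Edit distance = 3. Backtracking from cell (3, 4) with preference match > replace > insert > delete,
then listing the resulting alignment 'bae' -> 'abbd' left to right:
  Step 1: insert 'a' [insertion #1]
  Step 2: keep 'b'
  Step 3: replace a->b
  Step 4: replace e->d
Total insertions: 1

1


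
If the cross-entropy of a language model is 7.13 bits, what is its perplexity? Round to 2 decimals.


Perplexity formula: PP = 2^H
H = 7.13
PP = 2^7.13
Decompose: 2^7.13 = 2^7 * 2^0.13
2^7 = 128, 2^0.13 ~ 1.0942937
PP ~ 128 * 1.0942937 = 140.0695936
Rounded to 2 decimals: 140.07

140.07


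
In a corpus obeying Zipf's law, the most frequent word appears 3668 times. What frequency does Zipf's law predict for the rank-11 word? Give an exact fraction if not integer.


Zipf's law: freq(rank) = f1 / rank
f1 = 3668, rank = 11
freq = 3668 / 11
GCD(3668, 11) = 1
Simplified: 3668/11

3668/11


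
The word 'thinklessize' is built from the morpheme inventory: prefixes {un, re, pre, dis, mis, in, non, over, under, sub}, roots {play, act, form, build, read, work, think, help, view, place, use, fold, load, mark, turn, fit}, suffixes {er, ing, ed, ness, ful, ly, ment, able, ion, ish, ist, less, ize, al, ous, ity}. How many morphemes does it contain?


Segmenting 'thinklessize' against the inventory:
  'think' -> root (morpheme 1)
  'less' -> suffix (morpheme 2)
  'ize' -> suffix (morpheme 3)
Total morphemes: 3

3


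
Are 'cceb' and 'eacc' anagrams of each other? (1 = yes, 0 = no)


Sort characters of 'cceb': 'bcce'
Sort characters of 'eacc': 'acce'
Sorted forms differ -> they are NOT anagrams
Result: 0

0


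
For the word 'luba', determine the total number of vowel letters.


Scanning each character of 'luba':
  Position 1: 'l' -> consonant (running count: 0)
  Position 2: 'u' -> vowel (running count: 1)
  Position 3: 'b' -> consonant (running count: 1)
  Position 4: 'a' -> vowel (running count: 2)
Total vowels: 2

2


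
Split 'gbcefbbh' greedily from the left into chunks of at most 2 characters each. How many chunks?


'gbcefbbh' has 8 characters.
Chunking with max size 2:
  Chunk 1: 'gb' (positions 0-1)
  Chunk 2: 'ce' (positions 2-3)
  Chunk 3: 'fb' (positions 4-5)
  Chunk 4: 'bh' (positions 6-7)
Total chunks: ceil(8 / 2) = 4

4


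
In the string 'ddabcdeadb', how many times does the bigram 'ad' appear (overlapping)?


Scanning 'ddabcdeadb' for bigram 'ad':
  Position 0: 'dd' -> no
  Position 1: 'da' -> no
  Position 2: 'ab' -> no
  Position 3: 'bc' -> no
  Position 4: 'cd' -> no
  Position 5: 'de' -> no
  Position 6: 'ea' -> no
  Position 7: 'ad' -> MATCH
  Position 8: 'db' -> no
Total matches: 1

1


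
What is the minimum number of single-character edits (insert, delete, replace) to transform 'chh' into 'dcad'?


Building DP table for s1='chh' (len 3) and s2='dcad' (len 4):
       d  c  a  d
    0  1  2  3  4
  c 1  1  1  2  3
  h 2  2  2  2  3
  h 3  3  3  3  3
Edit distance = dp[3][4] = 3

3
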